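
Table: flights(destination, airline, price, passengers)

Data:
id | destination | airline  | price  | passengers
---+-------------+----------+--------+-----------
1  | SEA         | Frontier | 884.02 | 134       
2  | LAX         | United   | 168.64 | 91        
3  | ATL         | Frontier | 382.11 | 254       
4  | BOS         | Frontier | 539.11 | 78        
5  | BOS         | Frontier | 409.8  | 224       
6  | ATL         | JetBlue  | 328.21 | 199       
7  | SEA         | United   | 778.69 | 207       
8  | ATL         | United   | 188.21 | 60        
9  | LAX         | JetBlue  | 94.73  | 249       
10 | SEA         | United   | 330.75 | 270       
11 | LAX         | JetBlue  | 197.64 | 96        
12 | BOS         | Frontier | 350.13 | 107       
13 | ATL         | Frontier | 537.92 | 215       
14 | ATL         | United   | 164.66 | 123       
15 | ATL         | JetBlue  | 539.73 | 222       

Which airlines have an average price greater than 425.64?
SELECT airline, AVG(price)
FROM flights
GROUP BY airline
HAVING AVG(price) > 425.64

Result:
  Frontier: avg=517.18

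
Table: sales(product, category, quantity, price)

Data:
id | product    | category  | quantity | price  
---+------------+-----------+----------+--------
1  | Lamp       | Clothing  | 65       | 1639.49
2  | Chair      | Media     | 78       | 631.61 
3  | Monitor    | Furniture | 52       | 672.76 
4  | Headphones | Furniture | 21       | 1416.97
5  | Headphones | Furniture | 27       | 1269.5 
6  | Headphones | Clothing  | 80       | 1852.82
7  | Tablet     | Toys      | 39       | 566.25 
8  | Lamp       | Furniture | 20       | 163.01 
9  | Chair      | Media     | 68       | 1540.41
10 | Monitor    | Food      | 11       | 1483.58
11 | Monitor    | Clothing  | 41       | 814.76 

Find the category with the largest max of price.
SELECT category, MAX(price) as val
FROM sales
GROUP BY category
ORDER BY val DESC
LIMIT 1

Result: Clothing with max(price) = 1852.82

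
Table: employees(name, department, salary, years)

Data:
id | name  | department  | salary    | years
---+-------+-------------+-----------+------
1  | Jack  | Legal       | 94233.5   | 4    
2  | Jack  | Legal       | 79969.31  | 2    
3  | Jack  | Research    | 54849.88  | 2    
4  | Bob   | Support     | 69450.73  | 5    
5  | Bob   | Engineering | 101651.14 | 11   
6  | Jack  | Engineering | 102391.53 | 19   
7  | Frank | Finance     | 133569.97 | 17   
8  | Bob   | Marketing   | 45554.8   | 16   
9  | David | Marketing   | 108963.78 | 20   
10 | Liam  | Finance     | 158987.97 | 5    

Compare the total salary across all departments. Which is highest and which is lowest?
SELECT department, SUM(salary)
FROM employees
GROUP BY department
ORDER BY SUM(salary)

All groups:
  Research: 54849.88
  Support: 69450.73
  Marketing: 154518.58
  Legal: 174202.81
  Engineering: 204042.67
  Finance: 292557.94

Highest: Finance (292557.94)
Lowest: Research (54849.88)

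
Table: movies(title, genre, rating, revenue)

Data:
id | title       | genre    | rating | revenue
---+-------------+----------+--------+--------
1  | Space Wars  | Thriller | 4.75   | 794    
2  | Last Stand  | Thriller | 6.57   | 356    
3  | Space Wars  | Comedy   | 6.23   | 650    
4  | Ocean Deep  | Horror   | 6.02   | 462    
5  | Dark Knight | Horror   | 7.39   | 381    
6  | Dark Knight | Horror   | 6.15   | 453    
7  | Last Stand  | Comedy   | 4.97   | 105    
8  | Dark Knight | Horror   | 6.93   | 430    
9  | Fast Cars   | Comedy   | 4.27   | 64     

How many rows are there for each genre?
SELECT genre, COUNT(*) as count
FROM movies
GROUP BY genre

Result:
  Comedy: 3
  Horror: 4
  Thriller: 2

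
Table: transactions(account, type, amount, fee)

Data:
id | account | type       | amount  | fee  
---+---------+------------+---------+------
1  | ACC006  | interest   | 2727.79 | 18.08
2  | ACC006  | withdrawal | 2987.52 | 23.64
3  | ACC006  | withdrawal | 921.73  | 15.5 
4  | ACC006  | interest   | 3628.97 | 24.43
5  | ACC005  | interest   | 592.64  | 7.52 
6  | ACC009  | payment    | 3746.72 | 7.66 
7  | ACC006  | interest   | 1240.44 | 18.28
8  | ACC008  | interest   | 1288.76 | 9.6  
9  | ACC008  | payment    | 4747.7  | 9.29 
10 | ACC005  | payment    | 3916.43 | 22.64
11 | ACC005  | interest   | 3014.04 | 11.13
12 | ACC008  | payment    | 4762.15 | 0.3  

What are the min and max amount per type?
SELECT type, MIN(amount), MAX(amount)
FROM transactions
GROUP BY type

Result:
  interest: min=592.64, max=3628.97
  payment: min=3746.72, max=4762.15
  withdrawal: min=921.73, max=2987.52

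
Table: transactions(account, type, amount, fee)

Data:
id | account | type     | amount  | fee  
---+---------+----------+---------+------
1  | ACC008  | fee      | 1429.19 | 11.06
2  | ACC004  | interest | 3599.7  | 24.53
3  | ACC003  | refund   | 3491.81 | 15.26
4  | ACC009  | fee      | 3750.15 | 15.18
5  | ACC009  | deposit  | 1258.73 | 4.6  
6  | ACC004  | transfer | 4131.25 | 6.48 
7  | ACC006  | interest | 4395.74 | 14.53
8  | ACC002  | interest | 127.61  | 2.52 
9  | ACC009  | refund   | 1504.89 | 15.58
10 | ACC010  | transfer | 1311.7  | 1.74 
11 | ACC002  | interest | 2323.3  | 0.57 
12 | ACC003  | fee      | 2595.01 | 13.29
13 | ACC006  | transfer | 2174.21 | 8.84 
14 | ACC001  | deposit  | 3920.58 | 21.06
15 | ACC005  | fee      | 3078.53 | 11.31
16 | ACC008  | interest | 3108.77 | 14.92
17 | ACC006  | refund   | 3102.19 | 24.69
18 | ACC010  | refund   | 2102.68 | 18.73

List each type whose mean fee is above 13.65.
SELECT type, AVG(fee)
FROM transactions
GROUP BY type
HAVING AVG(fee) > 13.65

Result:
  refund: avg=18.57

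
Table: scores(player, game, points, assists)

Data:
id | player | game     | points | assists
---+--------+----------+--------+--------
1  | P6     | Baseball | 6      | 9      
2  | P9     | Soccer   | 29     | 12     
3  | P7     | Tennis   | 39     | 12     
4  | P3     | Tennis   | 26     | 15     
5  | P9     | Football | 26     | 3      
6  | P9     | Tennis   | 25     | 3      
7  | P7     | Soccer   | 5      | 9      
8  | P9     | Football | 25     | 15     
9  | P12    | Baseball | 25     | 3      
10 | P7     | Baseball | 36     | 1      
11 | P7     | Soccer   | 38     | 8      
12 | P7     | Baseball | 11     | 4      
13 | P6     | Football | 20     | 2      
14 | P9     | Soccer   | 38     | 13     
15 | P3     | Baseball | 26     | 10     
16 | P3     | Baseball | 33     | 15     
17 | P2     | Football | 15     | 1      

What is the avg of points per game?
SELECT game, AVG(points) as result
FROM scores
GROUP BY game

Result:
  Baseball: 22.83
  Football: 21.50
  Soccer: 27.50
  Tennis: 30.00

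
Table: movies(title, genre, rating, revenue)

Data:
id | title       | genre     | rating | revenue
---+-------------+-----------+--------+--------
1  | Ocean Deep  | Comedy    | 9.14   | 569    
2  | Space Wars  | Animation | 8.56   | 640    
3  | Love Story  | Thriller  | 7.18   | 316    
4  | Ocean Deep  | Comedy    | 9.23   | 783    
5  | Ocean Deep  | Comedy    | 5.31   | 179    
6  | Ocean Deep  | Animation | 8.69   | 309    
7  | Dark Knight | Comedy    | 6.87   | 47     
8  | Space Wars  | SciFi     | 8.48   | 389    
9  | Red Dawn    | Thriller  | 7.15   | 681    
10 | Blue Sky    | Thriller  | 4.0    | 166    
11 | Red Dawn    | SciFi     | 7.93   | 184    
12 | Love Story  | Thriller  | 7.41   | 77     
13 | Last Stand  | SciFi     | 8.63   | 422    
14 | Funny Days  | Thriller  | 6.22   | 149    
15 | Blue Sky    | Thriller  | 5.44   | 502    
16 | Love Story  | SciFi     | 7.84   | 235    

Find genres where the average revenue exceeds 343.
SELECT genre, AVG(revenue)
FROM movies
GROUP BY genre
HAVING AVG(revenue) > 343

Result:
  Animation: avg=474.50
  Comedy: avg=394.50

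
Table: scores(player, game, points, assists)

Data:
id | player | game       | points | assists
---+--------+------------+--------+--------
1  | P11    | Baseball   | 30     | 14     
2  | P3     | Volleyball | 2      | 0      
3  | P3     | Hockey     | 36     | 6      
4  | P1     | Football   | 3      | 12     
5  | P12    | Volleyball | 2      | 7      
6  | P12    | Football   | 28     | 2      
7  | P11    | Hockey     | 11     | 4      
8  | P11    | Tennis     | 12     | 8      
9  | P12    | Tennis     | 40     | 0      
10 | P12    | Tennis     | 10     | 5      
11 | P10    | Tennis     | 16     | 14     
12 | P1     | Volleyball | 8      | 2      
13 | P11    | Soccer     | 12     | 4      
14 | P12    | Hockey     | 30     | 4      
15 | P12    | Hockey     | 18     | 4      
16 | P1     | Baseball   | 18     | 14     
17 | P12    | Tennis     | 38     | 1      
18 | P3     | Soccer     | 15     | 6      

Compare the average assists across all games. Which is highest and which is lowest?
SELECT game, AVG(assists)
FROM scores
GROUP BY game
ORDER BY AVG(assists)

All groups:
  Volleyball: 3.00
  Hockey: 4.50
  Soccer: 5.00
  Tennis: 5.60
  Football: 7.00
  Baseball: 14.00

Highest: Baseball (14.00)
Lowest: Volleyball (3.00)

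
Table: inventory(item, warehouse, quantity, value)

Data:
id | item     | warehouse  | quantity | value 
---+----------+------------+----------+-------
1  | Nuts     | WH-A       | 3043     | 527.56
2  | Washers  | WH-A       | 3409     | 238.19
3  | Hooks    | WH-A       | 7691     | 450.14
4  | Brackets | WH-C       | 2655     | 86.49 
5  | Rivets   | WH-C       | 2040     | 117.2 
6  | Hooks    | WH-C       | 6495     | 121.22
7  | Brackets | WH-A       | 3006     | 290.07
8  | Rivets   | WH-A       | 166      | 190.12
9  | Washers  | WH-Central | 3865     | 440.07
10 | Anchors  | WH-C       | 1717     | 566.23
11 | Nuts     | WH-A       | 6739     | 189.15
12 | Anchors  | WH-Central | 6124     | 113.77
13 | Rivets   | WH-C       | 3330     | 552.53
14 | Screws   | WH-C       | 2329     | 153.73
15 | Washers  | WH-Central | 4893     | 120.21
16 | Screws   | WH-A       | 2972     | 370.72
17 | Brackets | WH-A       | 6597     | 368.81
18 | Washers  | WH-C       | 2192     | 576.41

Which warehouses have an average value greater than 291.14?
SELECT warehouse, AVG(value)
FROM inventory
GROUP BY warehouse
HAVING AVG(value) > 291.14

Result:
  WH-A: avg=328.10
  WH-C: avg=310.54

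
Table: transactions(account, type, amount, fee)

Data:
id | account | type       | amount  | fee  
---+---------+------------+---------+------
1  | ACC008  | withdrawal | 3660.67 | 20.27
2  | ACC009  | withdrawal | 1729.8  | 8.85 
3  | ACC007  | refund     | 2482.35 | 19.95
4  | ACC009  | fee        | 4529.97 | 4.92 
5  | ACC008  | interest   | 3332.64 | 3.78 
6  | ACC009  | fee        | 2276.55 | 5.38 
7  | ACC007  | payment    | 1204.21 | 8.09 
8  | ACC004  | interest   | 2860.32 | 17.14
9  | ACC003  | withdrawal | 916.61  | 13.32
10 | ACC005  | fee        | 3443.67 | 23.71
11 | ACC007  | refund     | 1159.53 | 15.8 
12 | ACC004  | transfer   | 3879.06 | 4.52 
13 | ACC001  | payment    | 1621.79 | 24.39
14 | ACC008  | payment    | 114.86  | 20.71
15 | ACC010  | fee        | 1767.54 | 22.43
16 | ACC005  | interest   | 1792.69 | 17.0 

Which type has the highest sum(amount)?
SELECT type, SUM(amount) as val
FROM transactions
GROUP BY type
ORDER BY val DESC
LIMIT 1

Result: fee with sum(amount) = 12017.73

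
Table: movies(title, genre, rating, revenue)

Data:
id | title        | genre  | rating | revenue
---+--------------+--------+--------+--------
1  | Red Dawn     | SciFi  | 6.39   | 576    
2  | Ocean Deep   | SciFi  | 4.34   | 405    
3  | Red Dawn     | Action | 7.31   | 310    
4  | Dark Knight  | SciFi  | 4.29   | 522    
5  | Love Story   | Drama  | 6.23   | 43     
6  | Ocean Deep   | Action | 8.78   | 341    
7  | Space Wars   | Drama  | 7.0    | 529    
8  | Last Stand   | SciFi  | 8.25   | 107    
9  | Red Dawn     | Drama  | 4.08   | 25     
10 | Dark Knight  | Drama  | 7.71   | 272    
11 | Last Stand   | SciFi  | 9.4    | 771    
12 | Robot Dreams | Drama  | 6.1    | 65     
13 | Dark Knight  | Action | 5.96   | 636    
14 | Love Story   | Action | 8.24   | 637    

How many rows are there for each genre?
SELECT genre, COUNT(*) as count
FROM movies
GROUP BY genre

Result:
  Action: 4
  Drama: 5
  SciFi: 5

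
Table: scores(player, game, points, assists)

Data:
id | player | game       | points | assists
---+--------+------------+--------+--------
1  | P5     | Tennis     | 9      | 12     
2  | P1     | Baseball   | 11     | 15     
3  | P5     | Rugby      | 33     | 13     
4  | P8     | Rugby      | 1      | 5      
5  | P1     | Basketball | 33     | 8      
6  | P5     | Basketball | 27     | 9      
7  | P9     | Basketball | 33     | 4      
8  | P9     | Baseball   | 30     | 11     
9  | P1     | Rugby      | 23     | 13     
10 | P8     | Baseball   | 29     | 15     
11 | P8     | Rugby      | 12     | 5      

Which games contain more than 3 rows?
SELECT game, COUNT(*) as cnt
FROM scores
GROUP BY game
HAVING COUNT(*) > 3

Result:
  Rugby: 4

Note: HAVING filters groups after aggregation, WHERE filters rows before.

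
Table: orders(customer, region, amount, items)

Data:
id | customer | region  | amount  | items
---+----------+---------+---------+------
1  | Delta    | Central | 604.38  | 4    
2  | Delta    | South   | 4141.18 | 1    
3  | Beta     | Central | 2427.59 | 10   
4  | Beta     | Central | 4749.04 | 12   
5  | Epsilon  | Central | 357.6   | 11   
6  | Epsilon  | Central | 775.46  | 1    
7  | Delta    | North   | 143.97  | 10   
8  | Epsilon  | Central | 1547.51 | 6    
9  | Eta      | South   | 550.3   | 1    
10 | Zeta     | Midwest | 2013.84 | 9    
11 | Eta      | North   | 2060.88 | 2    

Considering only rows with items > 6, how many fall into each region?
SELECT region, COUNT(*)
FROM orders
WHERE items > 6
GROUP BY region

Note: WHERE filters rows before grouping.

Result:
  Central: 3
  Midwest: 1
  North: 1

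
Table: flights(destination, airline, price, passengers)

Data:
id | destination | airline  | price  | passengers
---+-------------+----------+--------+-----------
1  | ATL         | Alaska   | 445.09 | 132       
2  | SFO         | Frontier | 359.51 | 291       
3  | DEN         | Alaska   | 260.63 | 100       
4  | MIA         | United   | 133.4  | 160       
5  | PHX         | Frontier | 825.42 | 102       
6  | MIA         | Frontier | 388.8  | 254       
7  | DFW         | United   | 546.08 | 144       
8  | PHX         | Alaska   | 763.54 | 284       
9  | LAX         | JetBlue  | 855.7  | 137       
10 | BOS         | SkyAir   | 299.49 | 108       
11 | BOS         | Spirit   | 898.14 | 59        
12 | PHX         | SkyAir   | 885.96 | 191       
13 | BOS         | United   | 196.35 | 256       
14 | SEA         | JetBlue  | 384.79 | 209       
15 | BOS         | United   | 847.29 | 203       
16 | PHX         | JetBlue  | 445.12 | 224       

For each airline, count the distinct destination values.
SELECT airline, COUNT(DISTINCT destination)
FROM flights
GROUP BY airline

Result:
  Alaska: 3 distinct
  Frontier: 3 distinct
  JetBlue: 3 distinct
  SkyAir: 2 distinct
  Spirit: 1 distinct
  United: 3 distinct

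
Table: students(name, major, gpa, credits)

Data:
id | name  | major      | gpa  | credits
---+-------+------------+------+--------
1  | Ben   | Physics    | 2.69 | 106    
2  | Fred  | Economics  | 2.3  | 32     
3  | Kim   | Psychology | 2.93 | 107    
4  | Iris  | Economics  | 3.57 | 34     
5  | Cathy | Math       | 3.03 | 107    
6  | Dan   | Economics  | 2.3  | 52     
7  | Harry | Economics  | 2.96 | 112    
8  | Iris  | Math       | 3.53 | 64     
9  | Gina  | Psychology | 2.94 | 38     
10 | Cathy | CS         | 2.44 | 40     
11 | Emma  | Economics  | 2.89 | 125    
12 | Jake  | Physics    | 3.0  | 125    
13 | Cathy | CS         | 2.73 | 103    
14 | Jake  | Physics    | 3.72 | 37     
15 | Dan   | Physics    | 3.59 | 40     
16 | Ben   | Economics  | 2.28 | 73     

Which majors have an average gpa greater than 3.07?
SELECT major, AVG(gpa)
FROM students
GROUP BY major
HAVING AVG(gpa) > 3.07

Result:
  Math: avg=3.28
  Physics: avg=3.25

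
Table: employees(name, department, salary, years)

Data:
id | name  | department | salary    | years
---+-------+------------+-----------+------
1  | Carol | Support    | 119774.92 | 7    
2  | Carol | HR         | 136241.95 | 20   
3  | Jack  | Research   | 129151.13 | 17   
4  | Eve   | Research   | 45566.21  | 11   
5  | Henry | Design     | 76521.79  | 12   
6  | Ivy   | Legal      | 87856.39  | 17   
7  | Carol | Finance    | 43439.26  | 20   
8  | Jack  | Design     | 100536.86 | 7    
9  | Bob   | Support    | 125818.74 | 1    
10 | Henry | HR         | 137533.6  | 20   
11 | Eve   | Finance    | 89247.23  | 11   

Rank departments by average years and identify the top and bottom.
SELECT department, AVG(years)
FROM employees
GROUP BY department
ORDER BY AVG(years)

All groups:
  Support: 4.00
  Design: 9.50
  Research: 14.00
  Finance: 15.50
  Legal: 17.00
  HR: 20.00

Highest: HR (20.00)
Lowest: Support (4.00)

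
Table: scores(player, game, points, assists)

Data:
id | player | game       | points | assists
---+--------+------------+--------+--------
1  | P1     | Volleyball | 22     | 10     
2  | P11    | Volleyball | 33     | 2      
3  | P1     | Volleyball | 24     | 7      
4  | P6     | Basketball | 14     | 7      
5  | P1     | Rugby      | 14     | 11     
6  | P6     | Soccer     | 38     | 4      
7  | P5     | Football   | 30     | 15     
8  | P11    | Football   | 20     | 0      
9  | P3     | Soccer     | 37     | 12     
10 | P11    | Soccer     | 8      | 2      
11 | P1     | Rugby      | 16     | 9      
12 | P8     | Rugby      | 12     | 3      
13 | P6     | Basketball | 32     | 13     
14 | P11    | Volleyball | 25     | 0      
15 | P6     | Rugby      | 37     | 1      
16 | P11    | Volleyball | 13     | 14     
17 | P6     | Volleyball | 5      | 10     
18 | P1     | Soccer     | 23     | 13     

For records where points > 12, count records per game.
SELECT game, COUNT(*)
FROM scores
WHERE points > 12
GROUP BY game

Note: WHERE filters rows before grouping.

Result:
  Basketball: 2
  Football: 2
  Rugby: 3
  Soccer: 3
  Volleyball: 5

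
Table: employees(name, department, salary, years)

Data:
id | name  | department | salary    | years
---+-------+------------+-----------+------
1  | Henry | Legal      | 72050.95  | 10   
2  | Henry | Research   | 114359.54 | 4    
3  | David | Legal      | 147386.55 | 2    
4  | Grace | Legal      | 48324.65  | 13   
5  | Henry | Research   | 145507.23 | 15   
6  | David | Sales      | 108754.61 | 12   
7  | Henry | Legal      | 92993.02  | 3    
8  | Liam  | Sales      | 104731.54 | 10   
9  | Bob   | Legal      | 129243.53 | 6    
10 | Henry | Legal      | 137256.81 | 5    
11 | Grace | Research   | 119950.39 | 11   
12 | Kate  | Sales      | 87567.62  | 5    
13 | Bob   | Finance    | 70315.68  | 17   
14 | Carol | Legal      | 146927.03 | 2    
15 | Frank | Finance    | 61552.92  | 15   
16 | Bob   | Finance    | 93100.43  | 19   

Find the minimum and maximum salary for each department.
SELECT department, MIN(salary), MAX(salary)
FROM employees
GROUP BY department

Result:
  Finance: min=61552.92, max=93100.43
  Legal: min=48324.65, max=147386.55
  Research: min=114359.54, max=145507.23
  Sales: min=87567.62, max=108754.61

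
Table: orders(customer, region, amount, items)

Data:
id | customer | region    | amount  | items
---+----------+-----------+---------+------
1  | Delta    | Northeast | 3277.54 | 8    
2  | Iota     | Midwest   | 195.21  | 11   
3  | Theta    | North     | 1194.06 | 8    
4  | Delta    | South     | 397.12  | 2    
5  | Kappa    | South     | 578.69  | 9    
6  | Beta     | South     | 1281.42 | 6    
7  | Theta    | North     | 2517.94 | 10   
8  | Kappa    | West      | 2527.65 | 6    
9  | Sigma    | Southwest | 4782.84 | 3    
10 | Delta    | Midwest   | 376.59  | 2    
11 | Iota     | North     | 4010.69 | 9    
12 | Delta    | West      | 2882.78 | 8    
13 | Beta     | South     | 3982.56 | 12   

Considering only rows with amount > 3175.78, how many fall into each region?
SELECT region, COUNT(*)
FROM orders
WHERE amount > 3175.78
GROUP BY region

Note: WHERE filters rows before grouping.

Result:
  North: 1
  Northeast: 1
  South: 1
  Southwest: 1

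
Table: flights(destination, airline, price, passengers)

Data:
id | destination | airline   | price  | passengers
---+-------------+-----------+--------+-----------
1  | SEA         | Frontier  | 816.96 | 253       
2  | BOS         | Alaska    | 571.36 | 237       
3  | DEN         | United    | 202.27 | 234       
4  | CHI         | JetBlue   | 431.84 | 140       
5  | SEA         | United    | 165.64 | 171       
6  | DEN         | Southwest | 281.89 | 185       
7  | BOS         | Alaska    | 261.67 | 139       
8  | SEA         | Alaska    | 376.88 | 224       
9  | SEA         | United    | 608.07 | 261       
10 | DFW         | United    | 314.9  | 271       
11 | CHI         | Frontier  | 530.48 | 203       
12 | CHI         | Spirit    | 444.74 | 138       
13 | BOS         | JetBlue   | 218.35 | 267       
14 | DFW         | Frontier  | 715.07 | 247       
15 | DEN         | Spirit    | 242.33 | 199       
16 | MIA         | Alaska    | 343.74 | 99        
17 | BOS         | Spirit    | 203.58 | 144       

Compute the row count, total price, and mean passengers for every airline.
SELECT airline,
       COUNT(*) as cnt,
       SUM(price) as total_price,
       AVG(passengers) as avg_passengers
FROM flights
GROUP BY airline

Result:
  Alaska: 4 records, 1553.65 total price, 174.75 avg passengers
  Frontier: 3 records, 2062.51 total price, 234.33 avg passengers
  JetBlue: 2 records, 650.19 total price, 203.50 avg passengers
  Southwest: 1 records, 281.89 total price, 185.00 avg passengers
  Spirit: 3 records, 890.65 total price, 160.33 avg passengers
  United: 4 records, 1290.88 total price, 234.25 avg passengers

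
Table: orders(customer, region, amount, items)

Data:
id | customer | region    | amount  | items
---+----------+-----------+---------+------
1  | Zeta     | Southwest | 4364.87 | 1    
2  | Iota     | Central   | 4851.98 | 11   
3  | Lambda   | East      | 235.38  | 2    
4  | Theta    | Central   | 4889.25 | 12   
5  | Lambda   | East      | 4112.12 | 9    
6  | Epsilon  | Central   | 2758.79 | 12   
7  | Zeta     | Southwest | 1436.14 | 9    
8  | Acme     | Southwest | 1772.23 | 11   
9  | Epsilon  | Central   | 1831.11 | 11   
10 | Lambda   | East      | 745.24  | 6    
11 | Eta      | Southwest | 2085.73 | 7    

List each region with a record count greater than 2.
SELECT region, COUNT(*) as cnt
FROM orders
GROUP BY region
HAVING COUNT(*) > 2

Result:
  Central: 4
  East: 3
  Southwest: 4

Note: HAVING filters groups after aggregation, WHERE filters rows before.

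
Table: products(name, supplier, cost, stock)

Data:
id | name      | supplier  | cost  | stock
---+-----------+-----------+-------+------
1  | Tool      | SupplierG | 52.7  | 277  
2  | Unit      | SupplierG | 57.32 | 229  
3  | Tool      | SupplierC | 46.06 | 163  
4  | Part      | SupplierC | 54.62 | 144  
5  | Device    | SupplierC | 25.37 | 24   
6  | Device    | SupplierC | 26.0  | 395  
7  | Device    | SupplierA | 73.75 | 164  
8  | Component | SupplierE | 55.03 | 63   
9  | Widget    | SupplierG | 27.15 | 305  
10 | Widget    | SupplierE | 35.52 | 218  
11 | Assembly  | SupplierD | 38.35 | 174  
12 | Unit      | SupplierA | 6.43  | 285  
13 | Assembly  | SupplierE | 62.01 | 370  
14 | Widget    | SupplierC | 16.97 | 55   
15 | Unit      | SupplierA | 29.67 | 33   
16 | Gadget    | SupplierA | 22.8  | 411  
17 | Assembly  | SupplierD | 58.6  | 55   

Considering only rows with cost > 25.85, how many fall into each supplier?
SELECT supplier, COUNT(*)
FROM products
WHERE cost > 25.85
GROUP BY supplier

Note: WHERE filters rows before grouping.

Result:
  SupplierA: 2
  SupplierC: 3
  SupplierD: 2
  SupplierE: 3
  SupplierG: 3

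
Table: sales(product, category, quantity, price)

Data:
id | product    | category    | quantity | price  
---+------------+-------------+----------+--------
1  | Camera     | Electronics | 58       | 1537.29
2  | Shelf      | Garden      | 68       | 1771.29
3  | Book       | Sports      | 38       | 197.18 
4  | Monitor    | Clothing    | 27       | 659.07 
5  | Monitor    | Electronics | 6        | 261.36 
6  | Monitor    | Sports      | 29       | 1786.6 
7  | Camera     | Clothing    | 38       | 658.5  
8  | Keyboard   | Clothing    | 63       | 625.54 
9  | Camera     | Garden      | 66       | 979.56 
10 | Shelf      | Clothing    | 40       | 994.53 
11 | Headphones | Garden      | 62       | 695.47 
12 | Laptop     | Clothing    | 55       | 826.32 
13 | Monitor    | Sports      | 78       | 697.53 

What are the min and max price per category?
SELECT category, MIN(price), MAX(price)
FROM sales
GROUP BY category

Result:
  Clothing: min=625.54, max=994.53
  Electronics: min=261.36, max=1537.29
  Garden: min=695.47, max=1771.29
  Sports: min=197.18, max=1786.60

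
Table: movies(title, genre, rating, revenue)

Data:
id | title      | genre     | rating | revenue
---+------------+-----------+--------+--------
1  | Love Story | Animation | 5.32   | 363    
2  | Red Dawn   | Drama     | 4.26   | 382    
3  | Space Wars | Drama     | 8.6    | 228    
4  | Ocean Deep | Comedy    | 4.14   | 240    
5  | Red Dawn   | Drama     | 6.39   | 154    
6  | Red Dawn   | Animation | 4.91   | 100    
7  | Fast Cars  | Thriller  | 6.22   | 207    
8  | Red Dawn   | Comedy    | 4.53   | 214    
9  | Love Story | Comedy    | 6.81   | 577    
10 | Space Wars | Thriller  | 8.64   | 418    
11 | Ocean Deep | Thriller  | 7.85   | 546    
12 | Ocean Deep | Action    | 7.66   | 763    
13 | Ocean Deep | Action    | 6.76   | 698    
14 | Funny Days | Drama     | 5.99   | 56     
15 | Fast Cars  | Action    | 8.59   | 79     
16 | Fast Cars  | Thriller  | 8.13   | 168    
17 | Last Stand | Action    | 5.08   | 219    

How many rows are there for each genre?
SELECT genre, COUNT(*) as count
FROM movies
GROUP BY genre

Result:
  Action: 4
  Animation: 2
  Comedy: 3
  Drama: 4
  Thriller: 4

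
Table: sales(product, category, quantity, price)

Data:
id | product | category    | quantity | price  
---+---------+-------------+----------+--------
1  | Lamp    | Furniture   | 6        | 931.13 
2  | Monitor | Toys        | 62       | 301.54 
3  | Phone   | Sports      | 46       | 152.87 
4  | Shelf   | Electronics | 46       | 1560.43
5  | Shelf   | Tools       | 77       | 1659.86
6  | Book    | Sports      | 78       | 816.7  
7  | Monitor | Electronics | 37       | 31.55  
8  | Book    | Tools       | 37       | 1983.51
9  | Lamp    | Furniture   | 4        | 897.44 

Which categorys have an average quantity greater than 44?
SELECT category, AVG(quantity)
FROM sales
GROUP BY category
HAVING AVG(quantity) > 44

Result:
  Sports: avg=62.00
  Tools: avg=57.00
  Toys: avg=62.00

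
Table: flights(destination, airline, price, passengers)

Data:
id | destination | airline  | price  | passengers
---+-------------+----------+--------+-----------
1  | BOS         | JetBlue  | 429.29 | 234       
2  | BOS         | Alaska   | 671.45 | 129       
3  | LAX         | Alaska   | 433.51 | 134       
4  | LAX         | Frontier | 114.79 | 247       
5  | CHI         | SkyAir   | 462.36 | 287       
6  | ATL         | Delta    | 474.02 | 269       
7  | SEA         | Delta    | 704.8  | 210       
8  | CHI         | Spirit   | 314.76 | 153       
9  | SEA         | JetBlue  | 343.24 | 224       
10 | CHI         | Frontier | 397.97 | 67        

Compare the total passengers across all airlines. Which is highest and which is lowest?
SELECT airline, SUM(passengers)
FROM flights
GROUP BY airline
ORDER BY SUM(passengers)

All groups:
  Spirit: 153
  Alaska: 263
  SkyAir: 287
  Frontier: 314
  JetBlue: 458
  Delta: 479

Highest: Delta (479)
Lowest: Spirit (153)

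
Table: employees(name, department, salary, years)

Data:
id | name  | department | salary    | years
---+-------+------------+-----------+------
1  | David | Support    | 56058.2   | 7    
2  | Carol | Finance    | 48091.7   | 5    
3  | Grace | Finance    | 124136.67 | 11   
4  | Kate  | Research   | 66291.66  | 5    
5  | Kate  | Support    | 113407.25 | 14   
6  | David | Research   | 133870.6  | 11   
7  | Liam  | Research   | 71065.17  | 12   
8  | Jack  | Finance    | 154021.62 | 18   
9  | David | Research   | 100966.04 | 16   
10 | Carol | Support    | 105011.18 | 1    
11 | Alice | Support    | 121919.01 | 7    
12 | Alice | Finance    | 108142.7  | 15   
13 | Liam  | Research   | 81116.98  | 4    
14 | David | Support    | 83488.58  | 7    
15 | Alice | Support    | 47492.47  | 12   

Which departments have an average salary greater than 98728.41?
SELECT department, AVG(salary)
FROM employees
GROUP BY department
HAVING AVG(salary) > 98728.41

Result:
  Finance: avg=108598.17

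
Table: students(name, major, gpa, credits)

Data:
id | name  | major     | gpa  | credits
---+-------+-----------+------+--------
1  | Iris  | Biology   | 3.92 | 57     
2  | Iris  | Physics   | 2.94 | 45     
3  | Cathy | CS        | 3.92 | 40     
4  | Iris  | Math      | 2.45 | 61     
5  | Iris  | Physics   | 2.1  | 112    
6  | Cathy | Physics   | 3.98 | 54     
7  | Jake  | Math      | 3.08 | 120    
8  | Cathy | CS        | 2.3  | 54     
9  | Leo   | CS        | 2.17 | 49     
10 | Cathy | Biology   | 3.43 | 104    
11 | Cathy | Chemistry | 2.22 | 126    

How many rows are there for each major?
SELECT major, COUNT(*) as count
FROM students
GROUP BY major

Result:
  Biology: 2
  CS: 3
  Chemistry: 1
  Math: 2
  Physics: 3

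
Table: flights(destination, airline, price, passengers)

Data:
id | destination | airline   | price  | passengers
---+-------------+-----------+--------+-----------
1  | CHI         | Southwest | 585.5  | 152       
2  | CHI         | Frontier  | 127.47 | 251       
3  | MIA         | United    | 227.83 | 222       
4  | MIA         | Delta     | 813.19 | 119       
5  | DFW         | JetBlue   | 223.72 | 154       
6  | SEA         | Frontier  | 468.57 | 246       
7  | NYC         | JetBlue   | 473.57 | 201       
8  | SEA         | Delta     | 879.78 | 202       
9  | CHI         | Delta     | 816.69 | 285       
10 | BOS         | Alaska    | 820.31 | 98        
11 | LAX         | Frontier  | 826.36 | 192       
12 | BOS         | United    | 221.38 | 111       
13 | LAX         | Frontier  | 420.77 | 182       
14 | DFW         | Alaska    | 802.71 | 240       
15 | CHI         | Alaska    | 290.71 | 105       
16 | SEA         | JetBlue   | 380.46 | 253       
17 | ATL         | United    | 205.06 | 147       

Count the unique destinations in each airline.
SELECT airline, COUNT(DISTINCT destination)
FROM flights
GROUP BY airline

Result:
  Alaska: 3 distinct
  Delta: 3 distinct
  Frontier: 3 distinct
  JetBlue: 3 distinct
  Southwest: 1 distinct
  United: 3 distinct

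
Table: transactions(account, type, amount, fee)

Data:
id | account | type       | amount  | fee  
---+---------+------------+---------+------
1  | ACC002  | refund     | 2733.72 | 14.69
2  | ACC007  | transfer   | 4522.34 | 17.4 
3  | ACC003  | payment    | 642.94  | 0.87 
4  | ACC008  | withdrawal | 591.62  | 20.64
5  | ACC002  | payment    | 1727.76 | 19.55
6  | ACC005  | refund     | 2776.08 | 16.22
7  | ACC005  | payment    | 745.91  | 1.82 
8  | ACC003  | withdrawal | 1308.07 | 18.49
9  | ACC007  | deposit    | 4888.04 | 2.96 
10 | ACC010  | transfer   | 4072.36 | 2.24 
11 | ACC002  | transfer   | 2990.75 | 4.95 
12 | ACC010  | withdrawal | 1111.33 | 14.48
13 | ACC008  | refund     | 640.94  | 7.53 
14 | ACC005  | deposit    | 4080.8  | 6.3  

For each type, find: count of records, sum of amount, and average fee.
SELECT type,
       COUNT(*) as cnt,
       SUM(amount) as total_amount,
       AVG(fee) as avg_fee
FROM transactions
GROUP BY type

Result:
  deposit: 2 records, 8968.84 total amount, 4.63 avg fee
  payment: 3 records, 3116.61 total amount, 7.41 avg fee
  refund: 3 records, 6150.74 total amount, 12.81 avg fee
  transfer: 3 records, 11585.45 total amount, 8.20 avg fee
  withdrawal: 3 records, 3011.02 total amount, 17.87 avg fee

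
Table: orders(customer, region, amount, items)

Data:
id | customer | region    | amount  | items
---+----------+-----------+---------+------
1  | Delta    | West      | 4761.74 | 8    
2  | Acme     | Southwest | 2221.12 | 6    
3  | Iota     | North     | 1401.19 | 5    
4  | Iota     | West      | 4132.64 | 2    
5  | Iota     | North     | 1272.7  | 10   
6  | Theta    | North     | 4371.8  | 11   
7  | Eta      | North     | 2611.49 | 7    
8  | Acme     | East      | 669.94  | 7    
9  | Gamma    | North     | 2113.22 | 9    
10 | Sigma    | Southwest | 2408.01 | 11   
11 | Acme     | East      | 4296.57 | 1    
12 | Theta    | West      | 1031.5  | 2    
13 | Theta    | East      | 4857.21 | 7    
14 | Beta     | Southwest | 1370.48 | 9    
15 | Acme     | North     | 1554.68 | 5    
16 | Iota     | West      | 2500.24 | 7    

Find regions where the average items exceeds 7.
SELECT region, AVG(items)
FROM orders
GROUP BY region
HAVING AVG(items) > 7

Result:
  North: avg=7.83
  Southwest: avg=8.67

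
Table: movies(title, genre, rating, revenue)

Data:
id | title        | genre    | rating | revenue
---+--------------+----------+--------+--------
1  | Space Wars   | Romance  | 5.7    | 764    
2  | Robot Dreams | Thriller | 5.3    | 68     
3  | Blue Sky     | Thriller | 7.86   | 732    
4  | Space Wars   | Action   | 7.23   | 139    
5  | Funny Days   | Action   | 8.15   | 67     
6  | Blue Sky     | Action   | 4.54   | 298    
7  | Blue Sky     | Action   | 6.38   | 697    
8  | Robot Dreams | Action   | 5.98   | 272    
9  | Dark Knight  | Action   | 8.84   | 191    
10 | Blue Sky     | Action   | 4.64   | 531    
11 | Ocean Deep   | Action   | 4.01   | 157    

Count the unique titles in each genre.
SELECT genre, COUNT(DISTINCT title)
FROM movies
GROUP BY genre

Result:
  Action: 6 distinct
  Romance: 1 distinct
  Thriller: 2 distinct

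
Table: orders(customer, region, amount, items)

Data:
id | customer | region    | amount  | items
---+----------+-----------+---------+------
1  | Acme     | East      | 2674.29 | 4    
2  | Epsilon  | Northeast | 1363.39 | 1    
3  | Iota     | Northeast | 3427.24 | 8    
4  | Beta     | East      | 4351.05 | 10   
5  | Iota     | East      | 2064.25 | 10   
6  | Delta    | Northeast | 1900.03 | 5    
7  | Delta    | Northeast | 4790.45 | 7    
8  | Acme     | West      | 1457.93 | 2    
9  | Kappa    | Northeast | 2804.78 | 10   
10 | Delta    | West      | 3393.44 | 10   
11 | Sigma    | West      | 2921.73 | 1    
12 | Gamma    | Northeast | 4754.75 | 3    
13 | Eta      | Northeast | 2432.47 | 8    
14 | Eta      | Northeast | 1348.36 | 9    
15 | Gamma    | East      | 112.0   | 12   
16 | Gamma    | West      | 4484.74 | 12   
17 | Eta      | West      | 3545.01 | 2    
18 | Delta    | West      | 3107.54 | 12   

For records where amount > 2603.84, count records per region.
SELECT region, COUNT(*)
FROM orders
WHERE amount > 2603.84
GROUP BY region

Note: WHERE filters rows before grouping.

Result:
  East: 2
  Northeast: 4
  West: 5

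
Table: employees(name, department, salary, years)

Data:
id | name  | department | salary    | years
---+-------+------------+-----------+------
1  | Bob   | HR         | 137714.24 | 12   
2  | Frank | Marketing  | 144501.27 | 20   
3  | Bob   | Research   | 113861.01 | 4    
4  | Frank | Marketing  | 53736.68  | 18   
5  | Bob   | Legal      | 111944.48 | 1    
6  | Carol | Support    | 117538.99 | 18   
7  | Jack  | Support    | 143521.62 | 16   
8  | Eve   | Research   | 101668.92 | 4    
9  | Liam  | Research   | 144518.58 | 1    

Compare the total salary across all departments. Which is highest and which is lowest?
SELECT department, SUM(salary)
FROM employees
GROUP BY department
ORDER BY SUM(salary)

All groups:
  Legal: 111944.48
  HR: 137714.24
  Marketing: 198237.95
  Support: 261060.61
  Research: 360048.51

Highest: Research (360048.51)
Lowest: Legal (111944.48)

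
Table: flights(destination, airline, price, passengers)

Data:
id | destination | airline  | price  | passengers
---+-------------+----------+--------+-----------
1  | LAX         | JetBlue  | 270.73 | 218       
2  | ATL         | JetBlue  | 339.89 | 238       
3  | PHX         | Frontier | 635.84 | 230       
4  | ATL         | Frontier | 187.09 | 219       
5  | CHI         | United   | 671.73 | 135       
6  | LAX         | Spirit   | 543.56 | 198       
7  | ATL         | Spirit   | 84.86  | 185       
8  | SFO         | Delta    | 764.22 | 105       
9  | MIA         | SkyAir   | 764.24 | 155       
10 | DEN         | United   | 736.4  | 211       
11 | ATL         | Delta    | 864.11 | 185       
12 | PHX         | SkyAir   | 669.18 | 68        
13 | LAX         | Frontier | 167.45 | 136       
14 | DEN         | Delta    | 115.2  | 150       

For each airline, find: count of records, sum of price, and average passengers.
SELECT airline,
       COUNT(*) as cnt,
       SUM(price) as total_price,
       AVG(passengers) as avg_passengers
FROM flights
GROUP BY airline

Result:
  Delta: 3 records, 1743.53 total price, 146.67 avg passengers
  Frontier: 3 records, 990.38 total price, 195.00 avg passengers
  JetBlue: 2 records, 610.62 total price, 228.00 avg passengers
  SkyAir: 2 records, 1433.42 total price, 111.50 avg passengers
  Spirit: 2 records, 628.42 total price, 191.50 avg passengers
  United: 2 records, 1408.13 total price, 173.00 avg passengers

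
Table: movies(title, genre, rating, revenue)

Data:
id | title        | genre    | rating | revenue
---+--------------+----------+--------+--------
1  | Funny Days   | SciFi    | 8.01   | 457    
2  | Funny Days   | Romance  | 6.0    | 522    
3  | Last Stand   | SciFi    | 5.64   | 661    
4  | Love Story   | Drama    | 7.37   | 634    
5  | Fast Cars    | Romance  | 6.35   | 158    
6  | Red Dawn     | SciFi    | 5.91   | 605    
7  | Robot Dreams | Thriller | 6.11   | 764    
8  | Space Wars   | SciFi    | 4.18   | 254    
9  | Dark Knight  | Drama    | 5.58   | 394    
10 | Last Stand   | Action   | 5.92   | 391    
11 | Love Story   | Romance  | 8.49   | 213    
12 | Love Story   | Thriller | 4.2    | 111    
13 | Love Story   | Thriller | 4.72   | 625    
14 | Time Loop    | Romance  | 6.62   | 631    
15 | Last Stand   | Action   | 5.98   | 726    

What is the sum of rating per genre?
SELECT genre, SUM(rating) as result
FROM movies
GROUP BY genre

Result:
  Action: 11.90
  Drama: 12.95
  Romance: 27.46
  SciFi: 23.74
  Thriller: 15.03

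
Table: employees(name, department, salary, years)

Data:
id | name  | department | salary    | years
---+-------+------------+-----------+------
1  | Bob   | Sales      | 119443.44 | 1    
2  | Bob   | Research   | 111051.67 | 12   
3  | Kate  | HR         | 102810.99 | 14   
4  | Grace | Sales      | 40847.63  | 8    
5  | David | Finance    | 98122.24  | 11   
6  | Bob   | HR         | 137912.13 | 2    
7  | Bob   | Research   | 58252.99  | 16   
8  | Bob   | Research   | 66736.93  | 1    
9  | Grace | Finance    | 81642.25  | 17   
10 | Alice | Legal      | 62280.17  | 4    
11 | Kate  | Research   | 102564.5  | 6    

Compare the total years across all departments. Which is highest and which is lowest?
SELECT department, SUM(years)
FROM employees
GROUP BY department
ORDER BY SUM(years)

All groups:
  Legal: 4
  Sales: 9
  HR: 16
  Finance: 28
  Research: 35

Highest: Research (35)
Lowest: Legal (4)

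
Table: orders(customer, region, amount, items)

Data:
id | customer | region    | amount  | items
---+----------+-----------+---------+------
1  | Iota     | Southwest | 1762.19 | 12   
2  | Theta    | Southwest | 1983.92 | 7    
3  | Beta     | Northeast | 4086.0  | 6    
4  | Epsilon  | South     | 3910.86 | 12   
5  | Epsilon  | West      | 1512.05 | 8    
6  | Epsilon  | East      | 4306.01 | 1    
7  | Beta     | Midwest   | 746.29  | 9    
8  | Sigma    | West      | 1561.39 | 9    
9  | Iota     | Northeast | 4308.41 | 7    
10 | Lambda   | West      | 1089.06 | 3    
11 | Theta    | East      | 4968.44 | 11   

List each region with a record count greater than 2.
SELECT region, COUNT(*) as cnt
FROM orders
GROUP BY region
HAVING COUNT(*) > 2

Result:
  West: 3

Note: HAVING filters groups after aggregation, WHERE filters rows before.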